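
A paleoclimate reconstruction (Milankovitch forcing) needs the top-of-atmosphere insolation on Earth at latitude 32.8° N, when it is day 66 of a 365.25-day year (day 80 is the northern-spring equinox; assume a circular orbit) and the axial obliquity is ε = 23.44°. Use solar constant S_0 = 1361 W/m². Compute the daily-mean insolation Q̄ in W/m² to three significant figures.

Q̄ ≈ 328 W/m²

Solar longitude: L_s = 360° × (66 − 80)/365.25 = -13.799°, i.e. -13.799° + 360° = 346.201°.
sin δ = sin 23.44° × sin 346.201° = -0.09488, so δ = -5.444°.
cos h₀ = −tan(+32.8°) tan(-5.444°) = 0.0614, h₀ = 1.5093 rad.
Bracket: h₀ sin ϕ sin δ + cos ϕ cos δ sin h₀ = 1.5093×0.54171×-0.09488 + 0.84057×0.99549×0.99811 = -0.077574 + 0.835198 = 0.757624.
Q̄ = (S_0/π) × [bracket] = (1361/π) × 0.757624 = 328.2 W/m².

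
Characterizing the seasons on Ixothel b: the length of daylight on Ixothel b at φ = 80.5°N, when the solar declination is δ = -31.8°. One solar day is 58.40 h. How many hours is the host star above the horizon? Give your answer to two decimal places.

0.00 h

cos H₀ = −tan φ · tan δ = 3.7051 ≥ 1, so the host star never rises (polar night) and H₀ = 0.
Daylight = 2H₀/(2π) × 58.40 h = (0.0000/π) × 58.40 = 0.00 h.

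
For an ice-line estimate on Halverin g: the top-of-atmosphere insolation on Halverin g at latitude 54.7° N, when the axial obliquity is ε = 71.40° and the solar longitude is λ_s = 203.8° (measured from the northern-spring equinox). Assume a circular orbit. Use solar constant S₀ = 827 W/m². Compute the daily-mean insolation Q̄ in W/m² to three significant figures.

Q̄ ≈ 36.3 W/m²

Solar declination: sin δ = sin ε · sin λ_s = sin 71.40° × sin 203.8° = -0.38247, so δ = -22.487°.
cos H₀ = −tan(+54.7°) tan(-22.487°) = 0.5846, H₀ = 0.9464 rad.
Bracket: H₀ sin φ sin δ + cos φ cos δ sin H₀ = 0.9464×0.81614×-0.38247 + 0.57786×0.92397×0.81130 = -0.295418 + 0.433174 = 0.137756.
Q̄ = (S₀/π) × [bracket] = (827/π) × 0.137756 = 36.26 W/m².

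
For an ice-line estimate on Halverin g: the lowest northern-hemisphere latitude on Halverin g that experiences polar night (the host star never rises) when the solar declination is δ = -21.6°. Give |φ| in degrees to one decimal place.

|φ| = 68.4°

Polar night requires cos H₀ = −tan φ tan δ ≥ 1, i.e. tan φ tan δ ≤ −1.
The boundary is |tan φ| · |tan δ| = 1, so |φ| = 90° − |δ| = 90° − 21.6° = 68.4° in the northern hemisphere.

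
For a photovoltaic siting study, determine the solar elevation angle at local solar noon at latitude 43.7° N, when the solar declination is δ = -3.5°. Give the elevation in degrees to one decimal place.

42.8°

At local noon the hour angle is zero, so the zenith angle equals |φ − δ| = |+43.7° − (-3.500°)| = 47.200°.
Elevation = 90° − 47.200° = 42.8°.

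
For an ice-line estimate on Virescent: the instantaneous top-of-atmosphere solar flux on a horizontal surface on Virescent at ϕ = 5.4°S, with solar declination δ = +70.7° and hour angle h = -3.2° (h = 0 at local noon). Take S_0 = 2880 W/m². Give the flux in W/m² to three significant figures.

690 W/m²

cos θ_z = sin ϕ sin δ + cos ϕ cos δ cos h = -0.088820 + 0.328534 = 0.239714.
Flux = S_0 · cos θ_z = 2880 × 0.239714 = 690.4 W/m².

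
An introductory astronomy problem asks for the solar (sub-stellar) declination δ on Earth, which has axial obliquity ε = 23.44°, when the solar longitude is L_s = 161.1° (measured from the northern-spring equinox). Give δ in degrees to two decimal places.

sin δ = sin ε · sin L_s = sin 23.44° × sin 161.1° = 0.128851.
δ = arcsin(0.128851) = +7.40°.

δ = +7.40°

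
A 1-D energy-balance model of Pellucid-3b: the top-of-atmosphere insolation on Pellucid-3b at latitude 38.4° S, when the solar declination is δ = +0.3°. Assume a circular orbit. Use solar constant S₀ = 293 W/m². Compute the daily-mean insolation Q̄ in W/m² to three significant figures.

Q̄ ≈ 72.6 W/m²

cos H₀ = −tan(-38.4°) tan(+0.300°) = 0.0042, H₀ = 1.5666 rad.
Bracket: H₀ sin φ sin δ + cos φ cos δ sin H₀ = 1.5666×-0.62115×0.00524 + 0.78369×0.99999×0.99999 = -0.005099 + 0.783674 = 0.778575.
Q̄ = (S₀/π) × [bracket] = (293/π) × 0.778575 = 72.61 W/m².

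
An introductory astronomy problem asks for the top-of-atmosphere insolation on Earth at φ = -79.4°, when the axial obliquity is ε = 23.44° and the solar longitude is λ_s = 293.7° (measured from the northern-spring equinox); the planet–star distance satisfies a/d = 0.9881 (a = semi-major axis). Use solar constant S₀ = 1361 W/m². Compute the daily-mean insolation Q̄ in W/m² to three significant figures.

Solar declination: sin δ = sin ε · sin λ_s = sin 23.44° × sin 293.7° = -0.36424, so δ = -21.361°.
cos H₀ = −tan(-79.4°) tan(-21.361°) = -2.0899 ≤ −1 ⇒ polar day, H₀ = π.
Bracket: H₀ sin φ sin δ + cos φ cos δ sin H₀ = 3.1416×-0.98294×-0.36424 + 0.18395×0.93131×0.00000 = 1.124775 + 0.000000 = 1.124775.
Inverse-square distance factor (a/d)² = 0.9881² = 0.976342.
Q̄ = (S₀/π) × 0.976342 × [bracket] = (1361/π) × 0.976342 × 1.124775 = 475.7 W/m².

Q̄ ≈ 476 W/m²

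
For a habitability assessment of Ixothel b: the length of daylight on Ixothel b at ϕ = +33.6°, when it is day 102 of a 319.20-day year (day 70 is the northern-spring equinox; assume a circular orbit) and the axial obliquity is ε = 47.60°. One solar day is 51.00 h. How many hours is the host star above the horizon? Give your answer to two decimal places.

30.80 h

Solar longitude: L_s = 360° × (102 − 70)/319.20 = 36.090°.
sin δ = sin 47.60° × sin 36.090° = 0.43499, so δ = +25.785°.
cos h₀ = −tan ϕ · tan δ = −tan(+33.6°) × tan(+25.785°) = -0.3210, so h₀ = 1.8975 rad = 108.72°.
Daylight = 2h₀/(2π) × 51.00 h = (1.8975/π) × 51.00 = 30.80 h.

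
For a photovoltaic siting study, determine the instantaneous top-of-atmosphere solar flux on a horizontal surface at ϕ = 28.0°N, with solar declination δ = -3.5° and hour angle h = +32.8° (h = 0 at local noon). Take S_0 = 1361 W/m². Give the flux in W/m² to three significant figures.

969 W/m²

cos θ_z = sin ϕ sin δ + cos ϕ cos δ cos h = -0.028661 + 0.740792 = 0.712131.
Flux = S_0 · cos θ_z = 1361 × 0.712131 = 969.2 W/m².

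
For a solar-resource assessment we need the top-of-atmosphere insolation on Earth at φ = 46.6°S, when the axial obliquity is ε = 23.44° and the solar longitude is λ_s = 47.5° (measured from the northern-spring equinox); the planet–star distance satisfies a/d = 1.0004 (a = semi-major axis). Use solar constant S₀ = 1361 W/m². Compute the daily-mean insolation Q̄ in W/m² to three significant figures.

Solar declination: sin δ = sin ε · sin λ_s = sin 23.44° × sin 47.5° = 0.29328, so δ = +17.054°.
cos H₀ = −tan(-46.6°) tan(+17.054°) = 0.3244, H₀ = 1.2404 rad.
Bracket: H₀ sin φ sin δ + cos φ cos δ sin H₀ = 1.2404×-0.72657×0.29328 + 0.68709×0.95603×0.94592 = -0.264315 + 0.621355 = 0.357040.
Inverse-square distance factor (a/d)² = 1.0004² = 1.000800.
Q̄ = (S₀/π) × 1.000800 × [bracket] = (1361/π) × 1.000800 × 0.357040 = 154.8 W/m².

Q̄ ≈ 155 W/m²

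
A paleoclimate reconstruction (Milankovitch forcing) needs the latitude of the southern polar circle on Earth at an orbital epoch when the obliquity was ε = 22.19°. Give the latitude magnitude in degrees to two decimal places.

67.81°

The polar circle is the lowest latitude that experiences at least one full rotation of continuous darkness at the northern-summer solstice; it lies at |ϕ| = 90° − ε = 90° − 22.19° = 67.81°.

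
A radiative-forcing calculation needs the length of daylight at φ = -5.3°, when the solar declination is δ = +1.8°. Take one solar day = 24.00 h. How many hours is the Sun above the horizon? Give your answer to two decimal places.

cos H₀ = −tan φ · tan δ = −tan(-5.3°) × tan(+1.800°) = 0.0029, so H₀ = 1.5679 rad = 89.83°.
Daylight = 2H₀/(2π) × 24.00 h = (1.5679/π) × 24.00 = 11.98 h.

11.98 h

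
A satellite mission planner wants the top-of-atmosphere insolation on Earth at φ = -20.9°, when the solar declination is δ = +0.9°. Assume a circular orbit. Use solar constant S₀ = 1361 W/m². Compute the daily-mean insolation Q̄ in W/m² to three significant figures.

cos H₀ = −tan(-20.9°) tan(+0.900°) = 0.0060, H₀ = 1.5648 rad.
Bracket: H₀ sin φ sin δ + cos φ cos δ sin H₀ = 1.5648×-0.35674×0.01571 + 0.93420×0.99988×0.99998 = -0.008770 + 0.934069 = 0.925299.
Q̄ = (S₀/π) × [bracket] = (1361/π) × 0.925299 = 400.9 W/m².

Q̄ ≈ 401 W/m²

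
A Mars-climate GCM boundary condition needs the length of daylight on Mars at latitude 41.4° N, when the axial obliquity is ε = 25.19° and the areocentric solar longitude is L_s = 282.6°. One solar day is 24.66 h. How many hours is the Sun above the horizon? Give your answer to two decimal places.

9.08 h

sin δ = sin 25.19° × sin 282.6° = -0.41537, so δ = -24.543°.
cos h₀ = −tan ϕ · tan δ = −tan(+41.4°) × tan(-24.543°) = 0.4026, so h₀ = 1.1565 rad = 66.26°.
Daylight = 2h₀/(2π) × 24.66 h = (1.1565/π) × 24.66 = 9.08 h.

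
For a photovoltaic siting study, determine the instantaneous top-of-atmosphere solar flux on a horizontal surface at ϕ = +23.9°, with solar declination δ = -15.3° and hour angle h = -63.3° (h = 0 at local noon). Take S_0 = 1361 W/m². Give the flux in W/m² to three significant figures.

cos θ_z = sin ϕ sin δ + cos ϕ cos δ cos h = -0.106906 + 0.396232 = 0.289326.
Flux = S_0 · cos θ_z = 1361 × 0.289326 = 393.8 W/m².

394 W/m²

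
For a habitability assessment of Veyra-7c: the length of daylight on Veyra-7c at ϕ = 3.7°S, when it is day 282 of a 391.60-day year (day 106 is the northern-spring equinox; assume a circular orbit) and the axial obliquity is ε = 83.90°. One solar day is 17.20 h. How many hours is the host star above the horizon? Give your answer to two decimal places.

Solar longitude: L_s = 360° × (282 − 106)/391.60 = 161.798°.
sin δ = sin 83.90° × sin 161.798° = 0.31060, so δ = +18.096°.
cos h₀ = −tan ϕ · tan δ = −tan(-3.7°) × tan(+18.096°) = 0.0211, so h₀ = 1.5497 rad = 88.79°.
Daylight = 2h₀/(2π) × 17.20 h = (1.5497/π) × 17.20 = 8.48 h.

8.48 h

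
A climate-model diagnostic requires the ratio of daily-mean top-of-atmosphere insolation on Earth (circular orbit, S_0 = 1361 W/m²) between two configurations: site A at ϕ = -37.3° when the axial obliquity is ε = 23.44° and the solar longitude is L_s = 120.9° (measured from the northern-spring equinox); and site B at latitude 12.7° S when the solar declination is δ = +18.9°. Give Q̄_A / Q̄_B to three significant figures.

— Configuration A (ϕ=-37.3°):
Solar declination: sin δ = sin ε · sin L_s = sin 23.44° × sin 120.9° = 0.34133, so δ = +19.958°.
cos h₀ = −tan(-37.3°) tan(+19.958°) = 0.2766, h₀ = 1.2905 rad.
Bracket: h₀ sin ϕ sin δ + cos ϕ cos δ sin h₀ = 1.2905×-0.60599×0.34133 + 0.79547×0.93994×0.96097 = -0.266930 + 0.718512 = 0.451582.
Q̄ = (S_0/π) × [bracket] = (1361/π) × 0.451582 = 195.63 W/m².
— Configuration B (ϕ=-12.7°):
cos h₀ = −tan(-12.7°) tan(+18.900°) = 0.0772, h₀ = 1.4936 rad.
Bracket: h₀ sin ϕ sin δ + cos ϕ cos δ sin h₀ = 1.4936×-0.21985×0.32392 + 0.97553×0.94609×0.99702 = -0.106365 + 0.920189 = 0.813824.
Q̄ = (S_0/π) × [bracket] = (1361/π) × 0.813824 = 352.56 W/m².
Ratio Q̄_A / Q̄_B = 195.63 / 352.56 = 0.5549.

Q̄_A / Q̄_B ≈ 0.555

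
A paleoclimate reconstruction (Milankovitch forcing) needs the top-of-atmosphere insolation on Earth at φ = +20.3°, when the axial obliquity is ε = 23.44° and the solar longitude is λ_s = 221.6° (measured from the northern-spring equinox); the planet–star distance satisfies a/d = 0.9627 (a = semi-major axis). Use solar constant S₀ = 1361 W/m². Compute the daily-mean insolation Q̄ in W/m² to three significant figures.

Solar declination: sin δ = sin ε · sin λ_s = sin 23.44° × sin 221.6° = -0.26410, so δ = -15.314°.
cos H₀ = −tan(+20.3°) tan(-15.314°) = 0.1013, H₀ = 1.4693 rad.
Bracket: H₀ sin φ sin δ + cos φ cos δ sin H₀ = 1.4693×0.34694×-0.26410 + 0.93789×0.96449×0.99486 = -0.134627 + 0.899936 = 0.765309.
Inverse-square distance factor (a/d)² = 0.9627² = 0.926791.
Q̄ = (S₀/π) × 0.926791 × [bracket] = (1361/π) × 0.926791 × 0.765309 = 307.3 W/m².

Q̄ ≈ 307 W/m²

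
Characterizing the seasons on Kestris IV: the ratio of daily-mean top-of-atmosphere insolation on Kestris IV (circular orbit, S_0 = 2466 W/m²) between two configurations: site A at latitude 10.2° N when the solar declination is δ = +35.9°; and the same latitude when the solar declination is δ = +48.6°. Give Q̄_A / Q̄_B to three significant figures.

Q̄_A / Q̄_B ≈ 1.11

— Configuration A (ϕ=+10.2°):
cos h₀ = −tan(+10.2°) tan(+35.900°) = -0.1302, h₀ = 1.7014 rad.
Bracket: h₀ sin ϕ sin δ + cos ϕ cos δ sin h₀ = 1.7014×0.17708×0.58637 + 0.98420×0.81004×0.99148 = 0.176664 + 0.790449 = 0.967113.
Q̄ = (S_0/π) × [bracket] = (2466/π) × 0.967113 = 759.14 W/m².
— Configuration B (ϕ=+10.2°):
cos h₀ = −tan(+10.2°) tan(+48.600°) = -0.2041, h₀ = 1.7763 rad.
Bracket: h₀ sin ϕ sin δ + cos ϕ cos δ sin h₀ = 1.7763×0.17708×0.75011 + 0.98420×0.66131×0.97895 = 0.235945 + 0.637161 = 0.873106.
Q̄ = (S_0/π) × [bracket] = (2466/π) × 0.873106 = 685.35 W/m².
Ratio Q̄_A / Q̄_B = 759.14 / 685.35 = 1.108.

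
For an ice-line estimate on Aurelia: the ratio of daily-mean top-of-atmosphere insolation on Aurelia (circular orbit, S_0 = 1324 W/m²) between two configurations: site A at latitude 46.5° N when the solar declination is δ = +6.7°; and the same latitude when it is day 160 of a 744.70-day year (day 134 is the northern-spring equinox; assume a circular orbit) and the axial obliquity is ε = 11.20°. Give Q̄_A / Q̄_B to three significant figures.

— Configuration A (ϕ=+46.5°):
cos h₀ = −tan(+46.5°) tan(+6.700°) = -0.1238, h₀ = 1.6949 rad.
Bracket: h₀ sin ϕ sin δ + cos ϕ cos δ sin h₀ = 1.6949×0.72537×0.11667 + 0.68835×0.99317×0.99231 = 0.143438 + 0.678391 = 0.821829.
Q̄ = (S_0/π) × [bracket] = (1324/π) × 0.821829 = 346.35 W/m².
— Configuration B (ϕ=+46.5°):
Solar longitude: L_s = 360° × (160 − 134)/744.70 = 12.569°.
sin δ = sin 11.20° × sin 12.569° = 0.04227, so δ = +2.422°.
cos h₀ = −tan(+46.5°) tan(+2.422°) = -0.0446, h₀ = 1.6154 rad.
Bracket: h₀ sin ϕ sin δ + cos ϕ cos δ sin h₀ = 1.6154×0.72537×0.04227 + 0.68835×0.99911×0.99901 = 0.049530 + 0.687057 = 0.736587.
Q̄ = (S_0/π) × [bracket] = (1324/π) × 0.736587 = 310.43 W/m².
Ratio Q̄_A / Q̄_B = 346.35 / 310.43 = 1.116.

Q̄_A / Q̄_B ≈ 1.12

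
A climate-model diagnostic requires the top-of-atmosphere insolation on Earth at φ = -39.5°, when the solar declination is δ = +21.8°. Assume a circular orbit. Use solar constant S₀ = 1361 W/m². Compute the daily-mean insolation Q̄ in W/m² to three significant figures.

cos H₀ = −tan(-39.5°) tan(+21.800°) = 0.3297, H₀ = 1.2348 rad.
Bracket: H₀ sin φ sin δ + cos φ cos δ sin H₀ = 1.2348×-0.63608×0.37137 + 0.77162×0.92849×0.94408 = -0.291686 + 0.676378 = 0.384692.
Q̄ = (S₀/π) × [bracket] = (1361/π) × 0.384692 = 166.7 W/m².

Q̄ ≈ 167 W/m²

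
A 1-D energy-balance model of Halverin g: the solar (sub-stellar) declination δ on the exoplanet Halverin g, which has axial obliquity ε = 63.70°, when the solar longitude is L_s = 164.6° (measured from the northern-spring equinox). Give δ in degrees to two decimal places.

δ = +13.77°

sin δ = sin ε · sin L_s = sin 63.70° × sin 164.6° = 0.238067.
δ = arcsin(0.238067) = +13.77°.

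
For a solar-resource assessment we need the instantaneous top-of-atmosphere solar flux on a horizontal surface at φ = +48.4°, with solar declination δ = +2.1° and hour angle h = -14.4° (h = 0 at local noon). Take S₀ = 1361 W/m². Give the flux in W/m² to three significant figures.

cos θ_z = sin φ sin δ + cos φ cos δ cos h = 0.027402 + 0.642636 = 0.670038.
Flux = S₀ · cos θ_z = 1361 × 0.670038 = 911.9 W/m².

912 W/m²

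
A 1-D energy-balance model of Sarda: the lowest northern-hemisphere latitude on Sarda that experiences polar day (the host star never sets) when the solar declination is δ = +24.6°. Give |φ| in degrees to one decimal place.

Polar day requires cos H₀ = −tan φ tan δ ≤ −1, i.e. tan φ tan δ ≥ 1.
The boundary is |tan φ| · |tan δ| = 1, so |φ| = 90° − |δ| = 90° − 24.6° = 65.4° in the northern hemisphere.

|φ| = 65.4°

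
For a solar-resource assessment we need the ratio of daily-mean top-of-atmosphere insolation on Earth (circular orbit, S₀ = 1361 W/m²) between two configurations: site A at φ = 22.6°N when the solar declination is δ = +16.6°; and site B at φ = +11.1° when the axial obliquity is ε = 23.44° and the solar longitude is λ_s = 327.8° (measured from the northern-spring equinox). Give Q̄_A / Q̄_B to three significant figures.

Q̄_A / Q̄_B ≈ 1.19

— Configuration A (φ=+22.6°):
cos H₀ = −tan(+22.6°) tan(+16.600°) = -0.1241, H₀ = 1.6952 rad.
Bracket: H₀ sin φ sin δ + cos φ cos δ sin H₀ = 1.6952×0.38430×0.28569 + 0.92321×0.95832×0.99227 = 0.186117 + 0.877892 = 1.064009.
Q̄ = (S₀/π) × [bracket] = (1361/π) × 1.064009 = 460.95 W/m².
— Configuration B (φ=+11.1°):
Solar declination: sin δ = sin ε · sin λ_s = sin 23.44° × sin 327.8° = -0.21197, so δ = -12.238°.
cos H₀ = −tan(+11.1°) tan(-12.238°) = 0.0426, H₀ = 1.5282 rad.
Bracket: H₀ sin φ sin δ + cos φ cos δ sin H₀ = 1.5282×0.19252×-0.21197 + 0.98129×0.97728×0.99909 = -0.062363 + 0.958122 = 0.895759.
Q̄ = (S₀/π) × [bracket] = (1361/π) × 0.895759 = 388.06 W/m².
Ratio Q̄_A / Q̄_B = 460.95 / 388.06 = 1.188.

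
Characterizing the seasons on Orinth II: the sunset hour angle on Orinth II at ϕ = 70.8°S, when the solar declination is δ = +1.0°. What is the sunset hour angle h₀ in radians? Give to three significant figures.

h₀ = 1.52 rad

cos h₀ = −tan ϕ · tan δ = −tan(-70.8°) × tan(+1.000°) = 0.0501, so h₀ = 1.5207 rad = 87.13°.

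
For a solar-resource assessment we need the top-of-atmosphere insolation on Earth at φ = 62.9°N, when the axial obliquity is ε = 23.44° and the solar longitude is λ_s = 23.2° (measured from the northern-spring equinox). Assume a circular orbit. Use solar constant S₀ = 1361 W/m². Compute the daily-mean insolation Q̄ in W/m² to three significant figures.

Solar declination: sin δ = sin ε · sin λ_s = sin 23.44° × sin 23.2° = 0.15671, so δ = +9.016°.
cos H₀ = −tan(+62.9°) tan(+9.016°) = -0.3101, H₀ = 1.8861 rad.
Bracket: H₀ sin φ sin δ + cos φ cos δ sin H₀ = 1.8861×0.89021×0.15671 + 0.45554×0.98765×0.95072 = 0.263120 + 0.427742 = 0.690862.
Q̄ = (S₀/π) × [bracket] = (1361/π) × 0.690862 = 299.3 W/m².

Q̄ ≈ 299 W/m²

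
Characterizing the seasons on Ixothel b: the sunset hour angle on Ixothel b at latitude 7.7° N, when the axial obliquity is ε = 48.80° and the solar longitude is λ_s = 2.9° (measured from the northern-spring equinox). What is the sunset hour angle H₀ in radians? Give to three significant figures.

H₀ = 1.58 rad

Solar declination: sin δ = sin ε · sin λ_s = sin 48.80° × sin 2.9° = 0.03807, so δ = +2.182°.
cos H₀ = −tan φ · tan δ = −tan(+7.7°) × tan(+2.182°) = -0.0052, so H₀ = 1.5759 rad = 90.30°.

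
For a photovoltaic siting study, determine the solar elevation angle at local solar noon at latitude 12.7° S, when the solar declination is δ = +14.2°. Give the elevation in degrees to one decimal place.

63.1°

At local noon the hour angle is zero, so the zenith angle equals |ϕ − δ| = |-12.7° − (+14.200°)| = 26.900°.
Elevation = 90° − 26.900° = 63.1°.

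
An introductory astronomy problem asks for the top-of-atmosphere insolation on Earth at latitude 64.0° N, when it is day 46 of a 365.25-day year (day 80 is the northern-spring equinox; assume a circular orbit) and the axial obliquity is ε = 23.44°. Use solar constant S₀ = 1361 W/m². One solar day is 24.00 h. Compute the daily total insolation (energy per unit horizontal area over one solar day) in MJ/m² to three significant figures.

6.14 MJ/m²

Solar longitude: λ_s = 360° × (46 − 80)/365.25 = -33.511°, i.e. -33.511° + 360° = 326.489°.
sin δ = sin 23.44° × sin 326.489° = -0.21962, so δ = -12.687°.
cos H₀ = −tan(+64.0°) tan(-12.687°) = 0.4616, H₀ = 1.0910 rad.
Bracket: H₀ sin φ sin δ + cos φ cos δ sin H₀ = 1.0910×0.89879×-0.21962 + 0.43837×0.97559×0.88711 = -0.215355 + 0.379390 = 0.164035.
Q̄ = (S₀/π) × [bracket] = (1361/π) × 0.164035 = 71.063 W/m².
Daily total = Q̄ × 24.00 h × 3600 s/h = 71.063 × 24.00 × 3600 / 10⁶ = 6.140 MJ/m².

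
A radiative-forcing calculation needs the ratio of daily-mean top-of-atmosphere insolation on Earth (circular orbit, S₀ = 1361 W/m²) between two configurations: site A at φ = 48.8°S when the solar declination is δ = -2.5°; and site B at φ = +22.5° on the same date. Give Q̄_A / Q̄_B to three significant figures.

Q̄_A / Q̄_B ≈ 0.792

— Configuration A (φ=-48.8°):
cos H₀ = −tan(-48.8°) tan(-2.500°) = -0.0499, H₀ = 1.6207 rad.
Bracket: H₀ sin φ sin δ + cos φ cos δ sin H₀ = 1.6207×-0.75241×-0.04362 + 0.65869×0.99905×0.99876 = 0.053192 + 0.657248 = 0.710440.
Q̄ = (S₀/π) × [bracket] = (1361/π) × 0.710440 = 307.78 W/m².
— Configuration B (φ=+22.5°):
cos H₀ = −tan(+22.5°) tan(-2.500°) = 0.0181, H₀ = 1.5527 rad.
Bracket: H₀ sin φ sin δ + cos φ cos δ sin H₀ = 1.5527×0.38268×-0.04362 + 0.92388×0.99905×0.99984 = -0.025918 + 0.922855 = 0.896937.
Q̄ = (S₀/π) × [bracket] = (1361/π) × 0.896937 = 388.57 W/m².
Ratio Q̄_A / Q̄_B = 307.78 / 388.57 = 0.7921.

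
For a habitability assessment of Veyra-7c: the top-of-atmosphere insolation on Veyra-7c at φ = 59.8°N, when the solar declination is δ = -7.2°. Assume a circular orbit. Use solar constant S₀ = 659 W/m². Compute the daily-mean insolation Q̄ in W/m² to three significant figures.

Q̄ ≈ 71.5 W/m²

cos H₀ = −tan(+59.8°) tan(-7.200°) = 0.2171, H₀ = 1.3520 rad.
Bracket: H₀ sin φ sin δ + cos φ cos δ sin H₀ = 1.3520×0.86427×-0.12533 + 0.50302×0.99211×0.97616 = -0.146447 + 0.487154 = 0.340707.
Q̄ = (S₀/π) × [bracket] = (659/π) × 0.340707 = 71.47 W/m².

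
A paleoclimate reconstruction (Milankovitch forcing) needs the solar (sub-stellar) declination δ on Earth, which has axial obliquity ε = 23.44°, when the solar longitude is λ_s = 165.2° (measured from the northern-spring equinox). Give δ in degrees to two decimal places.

sin δ = sin ε · sin λ_s = sin 23.44° × sin 165.2° = 0.101613.
δ = arcsin(0.101613) = +5.83°.

δ = +5.83°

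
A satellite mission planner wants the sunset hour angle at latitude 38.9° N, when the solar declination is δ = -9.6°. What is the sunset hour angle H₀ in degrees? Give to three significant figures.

cos H₀ = −tan φ · tan δ = −tan(+38.9°) × tan(-9.600°) = 0.1365, so H₀ = 1.4339 rad = 82.16°.

H₀ = 82.2°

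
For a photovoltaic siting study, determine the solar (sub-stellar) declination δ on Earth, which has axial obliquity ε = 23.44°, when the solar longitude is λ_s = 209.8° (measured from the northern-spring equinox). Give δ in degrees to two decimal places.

sin δ = sin ε · sin λ_s = sin 23.44° × sin 209.8° = -0.197691.
δ = arcsin(-0.197691) = -11.40°.

δ = -11.40°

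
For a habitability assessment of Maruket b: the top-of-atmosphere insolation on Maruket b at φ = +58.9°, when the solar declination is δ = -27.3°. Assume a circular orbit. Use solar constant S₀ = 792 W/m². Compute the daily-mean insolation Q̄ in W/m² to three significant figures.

cos H₀ = −tan(+58.9°) tan(-27.300°) = 0.8556, H₀ = 0.5441 rad.
Bracket: H₀ sin φ sin δ + cos φ cos δ sin H₀ = 0.5441×0.85627×-0.45865 + 0.51653×0.88862×0.51762 = -0.213683 + 0.237587 = 0.023904.
Q̄ = (S₀/π) × [bracket] = (792/π) × 0.023904 = 6.026 W/m².

Q̄ ≈ 6.03 W/m²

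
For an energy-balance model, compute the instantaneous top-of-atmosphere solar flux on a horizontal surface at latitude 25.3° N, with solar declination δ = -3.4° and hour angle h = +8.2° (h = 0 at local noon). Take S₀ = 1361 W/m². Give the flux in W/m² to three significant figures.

cos θ_z = sin φ sin δ + cos φ cos δ cos h = -0.025345 + 0.893264 = 0.867919.
Flux = S₀ · cos θ_z = 1361 × 0.867919 = 1181 W/m².

1.18e+03 W/m²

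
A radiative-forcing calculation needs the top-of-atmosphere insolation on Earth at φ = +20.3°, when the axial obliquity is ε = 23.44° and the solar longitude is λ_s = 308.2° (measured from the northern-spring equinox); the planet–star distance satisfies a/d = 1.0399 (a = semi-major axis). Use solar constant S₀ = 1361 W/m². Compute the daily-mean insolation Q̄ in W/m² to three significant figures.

Solar declination: sin δ = sin ε · sin λ_s = sin 23.44° × sin 308.2° = -0.31260, so δ = -18.216°.
cos H₀ = −tan(+20.3°) tan(-18.216°) = 0.1217, H₀ = 1.4488 rad.
Bracket: H₀ sin φ sin δ + cos φ cos δ sin H₀ = 1.4488×0.34694×-0.31260 + 0.93789×0.94988×0.99256 = -0.157127 + 0.884255 = 0.727128.
Inverse-square distance factor (a/d)² = 1.0399² = 1.081392.
Q̄ = (S₀/π) × 1.081392 × [bracket] = (1361/π) × 1.081392 × 0.727128 = 340.6 W/m².

Q̄ ≈ 341 W/m²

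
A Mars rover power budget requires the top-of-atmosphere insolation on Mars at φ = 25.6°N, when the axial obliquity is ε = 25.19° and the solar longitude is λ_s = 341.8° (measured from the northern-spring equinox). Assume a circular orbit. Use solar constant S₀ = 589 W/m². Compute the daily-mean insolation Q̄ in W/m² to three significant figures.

Q̄ ≈ 151 W/m²

Solar declination: sin δ = sin ε · sin λ_s = sin 25.19° × sin 341.8° = -0.13294, so δ = -7.639°.
cos H₀ = −tan(+25.6°) tan(-7.639°) = 0.0643, H₀ = 1.5065 rad.
Bracket: H₀ sin φ sin δ + cos φ cos δ sin H₀ = 1.5065×0.43209×-0.13294 + 0.90183×0.99112×0.99793 = -0.086536 + 0.891972 = 0.805436.
Q̄ = (S₀/π) × [bracket] = (589/π) × 0.805436 = 151.0 W/m².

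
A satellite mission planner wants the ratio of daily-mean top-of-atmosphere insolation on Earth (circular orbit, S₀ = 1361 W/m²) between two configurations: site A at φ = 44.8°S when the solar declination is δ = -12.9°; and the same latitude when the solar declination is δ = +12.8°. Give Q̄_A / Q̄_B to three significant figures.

Q̄_A / Q̄_B ≈ 2.06

— Configuration A (φ=-44.8°):
cos H₀ = −tan(-44.8°) tan(-12.900°) = -0.2274, H₀ = 1.8002 rad.
Bracket: H₀ sin φ sin δ + cos φ cos δ sin H₀ = 1.8002×-0.70463×-0.22325 + 0.70957×0.97476×0.97379 = 0.283187 + 0.673532 = 0.956719.
Q̄ = (S₀/π) × [bracket] = (1361/π) × 0.956719 = 414.47 W/m².
— Configuration B (φ=-44.8°):
cos H₀ = −tan(-44.8°) tan(+12.800°) = 0.2256, H₀ = 1.3432 rad.
Bracket: H₀ sin φ sin δ + cos φ cos δ sin H₀ = 1.3432×-0.70463×0.22155 + 0.70957×0.97515×0.97422 = -0.209688 + 0.674099 = 0.464411.
Q̄ = (S₀/π) × [bracket] = (1361/π) × 0.464411 = 201.19 W/m².
Ratio Q̄_A / Q̄_B = 414.47 / 201.19 = 2.060.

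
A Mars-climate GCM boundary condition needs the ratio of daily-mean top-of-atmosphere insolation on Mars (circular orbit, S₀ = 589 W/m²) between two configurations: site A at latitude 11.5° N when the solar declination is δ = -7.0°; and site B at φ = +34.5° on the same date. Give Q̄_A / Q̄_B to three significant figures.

Q̄_A / Q̄_B ≈ 1.31

— Configuration A (φ=+11.5°):
cos H₀ = −tan(+11.5°) tan(-7.000°) = 0.0250, H₀ = 1.5458 rad.
Bracket: H₀ sin φ sin δ + cos φ cos δ sin H₀ = 1.5458×0.19937×-0.12187 + 0.97992×0.99255×0.99969 = -0.037559 + 0.972318 = 0.934759.
Q̄ = (S₀/π) × [bracket] = (589/π) × 0.934759 = 175.25 W/m².
— Configuration B (φ=+34.5°):
cos H₀ = −tan(+34.5°) tan(-7.000°) = 0.0844, H₀ = 1.4863 rad.
Bracket: H₀ sin φ sin δ + cos φ cos δ sin H₀ = 1.4863×0.56641×-0.12187 + 0.82413×0.99255×0.99643 = -0.102597 + 0.815070 = 0.712473.
Q̄ = (S₀/π) × [bracket] = (589/π) × 0.712473 = 133.58 W/m².
Ratio Q̄_A / Q̄_B = 175.25 / 133.58 = 1.312.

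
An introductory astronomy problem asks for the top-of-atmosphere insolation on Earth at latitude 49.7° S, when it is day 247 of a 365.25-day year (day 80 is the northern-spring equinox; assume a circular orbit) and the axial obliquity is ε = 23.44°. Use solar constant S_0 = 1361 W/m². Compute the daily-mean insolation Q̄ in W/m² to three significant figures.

Solar longitude: L_s = 360° × (247 − 80)/365.25 = 164.600°.
sin δ = sin 23.44° × sin 164.600° = 0.10564, so δ = +6.064°.
cos h₀ = −tan(-49.7°) tan(+6.064°) = 0.1253, h₀ = 1.4452 rad.
Bracket: h₀ sin ϕ sin δ + cos ϕ cos δ sin h₀ = 1.4452×-0.76267×0.10564 + 0.64679×0.99440×0.99212 = -0.116438 + 0.638100 = 0.521662.
Q̄ = (S_0/π) × [bracket] = (1361/π) × 0.521662 = 226.0 W/m².

Q̄ ≈ 226 W/m²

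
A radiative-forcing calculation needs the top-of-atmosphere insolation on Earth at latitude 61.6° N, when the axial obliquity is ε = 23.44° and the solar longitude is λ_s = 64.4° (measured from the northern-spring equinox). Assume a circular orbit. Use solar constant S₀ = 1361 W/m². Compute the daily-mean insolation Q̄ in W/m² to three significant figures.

Solar declination: sin δ = sin ε · sin λ_s = sin 23.44° × sin 64.4° = 0.35874, so δ = +21.023°.
cos H₀ = −tan(+61.6°) tan(+21.023°) = -0.7108, H₀ = 2.3614 rad.
Bracket: H₀ sin φ sin δ + cos φ cos δ sin H₀ = 2.3614×0.87965×0.35874 + 0.47562×0.93344×0.70341 = 0.745177 + 0.312288 = 1.057465.
Q̄ = (S₀/π) × [bracket] = (1361/π) × 1.057465 = 458.1 W/m².

Q̄ ≈ 458 W/m²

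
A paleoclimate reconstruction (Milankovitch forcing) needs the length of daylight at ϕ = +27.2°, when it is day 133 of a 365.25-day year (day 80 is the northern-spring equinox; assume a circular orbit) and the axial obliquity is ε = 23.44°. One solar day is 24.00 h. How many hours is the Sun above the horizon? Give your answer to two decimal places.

13.31 h

Solar longitude: L_s = 360° × (133 − 80)/365.25 = 52.238°.
sin δ = sin 23.44° × sin 52.238° = 0.31448, so δ = +18.329°.
cos h₀ = −tan ϕ · tan δ = −tan(+27.2°) × tan(+18.329°) = -0.1703, so h₀ = 1.7419 rad = 99.80°.
Daylight = 2h₀/(2π) × 24.00 h = (1.7419/π) × 24.00 = 13.31 h.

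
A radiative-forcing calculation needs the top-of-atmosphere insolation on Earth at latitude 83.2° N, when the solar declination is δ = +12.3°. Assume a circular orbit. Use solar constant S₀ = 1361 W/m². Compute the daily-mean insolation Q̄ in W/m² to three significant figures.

Q̄ ≈ 288 W/m²

cos H₀ = −tan(+83.2°) tan(+12.300°) = -1.8285 ≤ −1 ⇒ polar day, H₀ = π.
Bracket: H₀ sin φ sin δ + cos φ cos δ sin H₀ = 3.1416×0.99297×0.21303 + 0.11840×0.97705×0.00000 = 0.664550 + 0.000000 = 0.664550.
Q̄ = (S₀/π) × [bracket] = (1361/π) × 0.664550 = 287.9 W/m².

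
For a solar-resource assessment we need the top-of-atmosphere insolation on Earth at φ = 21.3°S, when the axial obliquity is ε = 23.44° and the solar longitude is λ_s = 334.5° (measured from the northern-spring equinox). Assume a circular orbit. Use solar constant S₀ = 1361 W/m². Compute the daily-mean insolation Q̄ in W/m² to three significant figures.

Solar declination: sin δ = sin ε · sin λ_s = sin 23.44° × sin 334.5° = -0.17125, so δ = -9.861°.
cos H₀ = −tan(-21.3°) tan(-9.861°) = -0.0678, H₀ = 1.6386 rad.
Bracket: H₀ sin φ sin δ + cos φ cos δ sin H₀ = 1.6386×-0.36325×-0.17125 + 0.93169×0.98523×0.99770 = 0.101932 + 0.915818 = 1.017750.
Q̄ = (S₀/π) × [bracket] = (1361/π) × 1.017750 = 440.9 W/m².

Q̄ ≈ 441 W/m²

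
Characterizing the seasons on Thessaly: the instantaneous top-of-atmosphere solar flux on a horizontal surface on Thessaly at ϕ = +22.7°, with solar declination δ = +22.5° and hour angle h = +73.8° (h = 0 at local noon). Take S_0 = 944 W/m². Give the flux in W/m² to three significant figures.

364 W/m²

cos θ_z = sin ϕ sin δ + cos ϕ cos δ cos h = 0.147680 + 0.237788 = 0.385468.
Flux = S_0 · cos θ_z = 944 × 0.385468 = 363.9 W/m².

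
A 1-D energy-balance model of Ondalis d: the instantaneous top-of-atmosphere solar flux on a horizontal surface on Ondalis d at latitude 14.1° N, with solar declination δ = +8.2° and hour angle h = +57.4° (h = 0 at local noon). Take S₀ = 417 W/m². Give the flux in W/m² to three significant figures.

cos θ_z = sin φ sin δ + cos φ cos δ cos h = 0.034747 + 0.517196 = 0.551943.
Flux = S₀ · cos θ_z = 417 × 0.551943 = 230.2 W/m².

230 W/m²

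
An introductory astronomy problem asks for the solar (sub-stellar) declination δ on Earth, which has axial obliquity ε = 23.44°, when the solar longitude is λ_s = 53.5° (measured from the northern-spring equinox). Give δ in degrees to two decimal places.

sin δ = sin ε · sin λ_s = sin 23.44° × sin 53.5° = 0.319765.
δ = arcsin(0.319765) = +18.65°.

δ = +18.65°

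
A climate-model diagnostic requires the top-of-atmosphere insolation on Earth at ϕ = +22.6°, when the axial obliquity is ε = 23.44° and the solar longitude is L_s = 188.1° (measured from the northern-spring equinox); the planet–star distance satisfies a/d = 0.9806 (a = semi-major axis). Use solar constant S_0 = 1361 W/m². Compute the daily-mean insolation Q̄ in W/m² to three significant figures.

Solar declination: sin δ = sin ε · sin L_s = sin 23.44° × sin 188.1° = -0.05605, so δ = -3.213°.
cos h₀ = −tan(+22.6°) tan(-3.213°) = 0.0234, h₀ = 1.5474 rad.
Bracket: h₀ sin ϕ sin δ + cos ϕ cos δ sin h₀ = 1.5474×0.38430×-0.05605 + 0.92321×0.99843×0.99973 = -0.033331 + 0.921512 = 0.888181.
Inverse-square distance factor (a/d)² = 0.9806² = 0.961576.
Q̄ = (S_0/π) × 0.961576 × [bracket] = (1361/π) × 0.961576 × 0.888181 = 370.0 W/m².

Q̄ ≈ 370 W/m²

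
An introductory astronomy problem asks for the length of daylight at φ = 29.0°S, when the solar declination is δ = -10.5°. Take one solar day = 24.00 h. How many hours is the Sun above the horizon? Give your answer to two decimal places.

cos H₀ = −tan φ · tan δ = −tan(-29.0°) × tan(-10.500°) = -0.1027, so H₀ = 1.6737 rad = 95.90°.
Daylight = 2H₀/(2π) × 24.00 h = (1.6737/π) × 24.00 = 12.79 h.

12.79 h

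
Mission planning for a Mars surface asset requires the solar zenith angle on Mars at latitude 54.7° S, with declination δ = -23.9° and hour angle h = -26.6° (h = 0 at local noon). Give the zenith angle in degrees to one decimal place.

θ_z = 36.6°

cos θ_z = sin φ sin δ + cos φ cos δ cos h = 0.330651 + 0.472389 = 0.803040.
θ_z = arccos(0.803040) = 36.6°.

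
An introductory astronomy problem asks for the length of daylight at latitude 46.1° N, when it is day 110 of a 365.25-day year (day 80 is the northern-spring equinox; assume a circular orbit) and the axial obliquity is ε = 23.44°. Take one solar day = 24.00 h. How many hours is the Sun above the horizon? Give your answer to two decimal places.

Solar longitude: L_s = 360° × (110 − 80)/365.25 = 29.569°.
sin δ = sin 23.44° × sin 29.569° = 0.19630, so δ = +11.320°.
cos h₀ = −tan ϕ · tan δ = −tan(+46.1°) × tan(+11.320°) = -0.2080, so h₀ = 1.7804 rad = 102.01°.
Daylight = 2h₀/(2π) × 24.00 h = (1.7804/π) × 24.00 = 13.60 h.

13.60 h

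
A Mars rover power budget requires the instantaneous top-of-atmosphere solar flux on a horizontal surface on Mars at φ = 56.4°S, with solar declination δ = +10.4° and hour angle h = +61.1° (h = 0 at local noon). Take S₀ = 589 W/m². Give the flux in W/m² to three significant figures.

cos θ_z = sin φ sin δ + cos φ cos δ cos h = -0.150358 + 0.263051 = 0.112693.
Flux = S₀ · cos θ_z = 589 × 0.112693 = 66.38 W/m².

66.4 W/m²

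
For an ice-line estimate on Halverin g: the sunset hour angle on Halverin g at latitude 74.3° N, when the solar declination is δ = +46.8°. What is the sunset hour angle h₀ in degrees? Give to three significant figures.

Sunrise equation: cos h₀ = −tan ϕ · tan δ = -3.7885 ≤ −1, so the host star never sets (polar day) and h₀ = π.

h₀ = 180°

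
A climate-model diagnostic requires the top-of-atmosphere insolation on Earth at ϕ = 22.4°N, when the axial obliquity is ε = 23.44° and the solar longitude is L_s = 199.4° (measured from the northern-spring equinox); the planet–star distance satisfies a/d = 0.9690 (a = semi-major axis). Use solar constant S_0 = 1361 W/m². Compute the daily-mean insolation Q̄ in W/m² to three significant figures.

Solar declination: sin δ = sin ε · sin L_s = sin 23.44° × sin 199.4° = -0.13213, so δ = -7.593°.
cos h₀ = −tan(+22.4°) tan(-7.593°) = 0.0549, h₀ = 1.5158 rad.
Bracket: h₀ sin ϕ sin δ + cos ϕ cos δ sin h₀ = 1.5158×0.38107×-0.13213 + 0.92455×0.99123×0.99849 = -0.076322 + 0.915058 = 0.838736.
Inverse-square distance factor (a/d)² = 0.9690² = 0.938961.
Q̄ = (S_0/π) × 0.938961 × [bracket] = (1361/π) × 0.938961 × 0.838736 = 341.2 W/m².

Q̄ ≈ 341 W/m²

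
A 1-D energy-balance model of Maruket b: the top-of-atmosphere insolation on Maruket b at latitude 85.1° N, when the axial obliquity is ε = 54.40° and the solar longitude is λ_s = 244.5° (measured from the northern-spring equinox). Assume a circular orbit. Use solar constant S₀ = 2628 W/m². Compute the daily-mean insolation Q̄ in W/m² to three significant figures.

Q̄ ≈ 0.00 W/m²

Solar declination: sin δ = sin ε · sin λ_s = sin 54.40° × sin 244.5° = -0.73389, so δ = -47.214°.
cos H₀ = −tan(+85.1°) tan(-47.214°) = 12.6026 ≥ 1 ⇒ polar night, H₀ = 0 and Q̄ = 0.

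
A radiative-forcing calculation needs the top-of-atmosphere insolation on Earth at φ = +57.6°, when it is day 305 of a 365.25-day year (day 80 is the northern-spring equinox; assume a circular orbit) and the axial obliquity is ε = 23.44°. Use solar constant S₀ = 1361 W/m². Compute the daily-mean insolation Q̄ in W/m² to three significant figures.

Q̄ ≈ 92.9 W/m²

Solar longitude: λ_s = 360° × (305 − 80)/365.25 = 221.766°.
sin δ = sin 23.44° × sin 221.766° = -0.26496, so δ = -15.365°.
cos H₀ = −tan(+57.6°) tan(-15.365°) = 0.4330, H₀ = 1.1230 rad.
Bracket: H₀ sin φ sin δ + cos φ cos δ sin H₀ = 1.1230×0.84433×-0.26496 + 0.53583×0.96426×0.90140 = -0.251230 + 0.465735 = 0.214505.
Q̄ = (S₀/π) × [bracket] = (1361/π) × 0.214505 = 92.93 W/m².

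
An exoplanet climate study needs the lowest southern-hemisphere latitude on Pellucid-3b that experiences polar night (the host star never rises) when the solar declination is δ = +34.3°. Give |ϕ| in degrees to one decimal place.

Polar night requires cos h₀ = −tan ϕ tan δ ≥ 1, i.e. tan ϕ tan δ ≤ −1.
The boundary is |tan ϕ| · |tan δ| = 1, so |ϕ| = 90° − |δ| = 90° − 34.3° = 55.7° in the southern hemisphere.

|ϕ| = 55.7°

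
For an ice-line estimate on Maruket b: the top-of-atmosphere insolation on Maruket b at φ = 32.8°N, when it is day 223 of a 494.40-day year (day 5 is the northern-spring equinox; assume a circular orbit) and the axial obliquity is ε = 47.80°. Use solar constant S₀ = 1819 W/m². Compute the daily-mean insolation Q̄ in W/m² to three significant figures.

Q̄ ≈ 609 W/m²

Solar longitude: λ_s = 360° × (223 − 5)/494.40 = 158.738°.
sin δ = sin 47.80° × sin 158.738° = 0.26864, so δ = +15.583°.
cos H₀ = −tan(+32.8°) tan(+15.583°) = -0.1797, H₀ = 1.7515 rad.
Bracket: H₀ sin φ sin δ + cos φ cos δ sin H₀ = 1.7515×0.54171×0.26864 + 0.84057×0.96324×0.98372 = 0.254887 + 0.796489 = 1.051376.
Q̄ = (S₀/π) × [bracket] = (1819/π) × 1.051376 = 608.8 W/m².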